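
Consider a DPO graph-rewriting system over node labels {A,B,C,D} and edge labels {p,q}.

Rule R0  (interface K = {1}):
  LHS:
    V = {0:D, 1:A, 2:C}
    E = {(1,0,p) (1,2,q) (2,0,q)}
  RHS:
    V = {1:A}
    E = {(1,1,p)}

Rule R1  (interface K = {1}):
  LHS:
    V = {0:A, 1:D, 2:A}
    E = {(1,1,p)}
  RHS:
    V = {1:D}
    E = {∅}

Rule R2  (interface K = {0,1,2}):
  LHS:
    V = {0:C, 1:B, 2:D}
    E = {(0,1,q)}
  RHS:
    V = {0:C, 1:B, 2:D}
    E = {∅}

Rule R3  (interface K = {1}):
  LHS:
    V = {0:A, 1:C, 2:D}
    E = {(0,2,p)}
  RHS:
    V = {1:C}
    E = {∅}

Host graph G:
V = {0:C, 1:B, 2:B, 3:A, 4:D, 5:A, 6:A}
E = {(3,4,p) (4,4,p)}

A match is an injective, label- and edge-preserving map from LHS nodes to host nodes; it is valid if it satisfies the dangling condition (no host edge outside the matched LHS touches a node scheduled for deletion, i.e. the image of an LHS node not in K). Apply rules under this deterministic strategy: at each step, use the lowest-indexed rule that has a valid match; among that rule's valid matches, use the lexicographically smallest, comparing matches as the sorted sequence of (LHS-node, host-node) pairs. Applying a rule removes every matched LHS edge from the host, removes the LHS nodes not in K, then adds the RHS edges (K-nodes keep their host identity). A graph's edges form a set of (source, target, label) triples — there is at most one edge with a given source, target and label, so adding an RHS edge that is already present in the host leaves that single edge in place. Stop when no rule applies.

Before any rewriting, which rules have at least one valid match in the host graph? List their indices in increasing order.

Answer: [R1]

Steps:
R0: no valid match — LHS pattern not found
R1: 2 valid matches — {0↦5, 1↦4, 2↦6}, {0↦6, 1↦4, 2↦5}
R2: no valid match — LHS pattern not found
R3: no valid match — 1 raw match, all fail dangling condition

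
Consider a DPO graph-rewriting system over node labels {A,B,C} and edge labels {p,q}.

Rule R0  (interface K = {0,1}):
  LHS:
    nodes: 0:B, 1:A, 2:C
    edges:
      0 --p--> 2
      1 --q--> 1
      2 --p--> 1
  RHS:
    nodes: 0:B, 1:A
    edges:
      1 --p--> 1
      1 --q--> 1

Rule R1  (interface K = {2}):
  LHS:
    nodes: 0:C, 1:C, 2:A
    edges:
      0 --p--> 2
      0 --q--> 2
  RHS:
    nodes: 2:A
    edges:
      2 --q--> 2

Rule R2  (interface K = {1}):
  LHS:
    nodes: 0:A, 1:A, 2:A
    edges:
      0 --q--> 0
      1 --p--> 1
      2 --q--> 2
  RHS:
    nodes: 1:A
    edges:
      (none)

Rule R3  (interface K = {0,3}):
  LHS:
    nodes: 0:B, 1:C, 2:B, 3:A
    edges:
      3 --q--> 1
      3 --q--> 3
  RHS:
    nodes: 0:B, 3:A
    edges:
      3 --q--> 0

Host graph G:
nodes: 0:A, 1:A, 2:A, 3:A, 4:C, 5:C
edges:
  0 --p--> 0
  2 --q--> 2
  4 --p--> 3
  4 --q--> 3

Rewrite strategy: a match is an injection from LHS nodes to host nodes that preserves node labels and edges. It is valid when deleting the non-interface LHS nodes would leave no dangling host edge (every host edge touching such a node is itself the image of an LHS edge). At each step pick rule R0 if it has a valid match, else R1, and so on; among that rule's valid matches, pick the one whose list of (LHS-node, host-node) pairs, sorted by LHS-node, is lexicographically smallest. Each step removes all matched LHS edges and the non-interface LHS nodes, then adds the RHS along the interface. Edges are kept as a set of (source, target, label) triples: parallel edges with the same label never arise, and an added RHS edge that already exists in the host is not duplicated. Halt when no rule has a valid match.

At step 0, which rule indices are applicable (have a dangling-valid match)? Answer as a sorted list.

R0: no valid match — LHS pattern not found
R1: 1 valid match — {0↦4, 1↦5, 2↦3}
R2: no valid match — LHS pattern not found
R3: no valid match — LHS pattern not found

Answer: [R1]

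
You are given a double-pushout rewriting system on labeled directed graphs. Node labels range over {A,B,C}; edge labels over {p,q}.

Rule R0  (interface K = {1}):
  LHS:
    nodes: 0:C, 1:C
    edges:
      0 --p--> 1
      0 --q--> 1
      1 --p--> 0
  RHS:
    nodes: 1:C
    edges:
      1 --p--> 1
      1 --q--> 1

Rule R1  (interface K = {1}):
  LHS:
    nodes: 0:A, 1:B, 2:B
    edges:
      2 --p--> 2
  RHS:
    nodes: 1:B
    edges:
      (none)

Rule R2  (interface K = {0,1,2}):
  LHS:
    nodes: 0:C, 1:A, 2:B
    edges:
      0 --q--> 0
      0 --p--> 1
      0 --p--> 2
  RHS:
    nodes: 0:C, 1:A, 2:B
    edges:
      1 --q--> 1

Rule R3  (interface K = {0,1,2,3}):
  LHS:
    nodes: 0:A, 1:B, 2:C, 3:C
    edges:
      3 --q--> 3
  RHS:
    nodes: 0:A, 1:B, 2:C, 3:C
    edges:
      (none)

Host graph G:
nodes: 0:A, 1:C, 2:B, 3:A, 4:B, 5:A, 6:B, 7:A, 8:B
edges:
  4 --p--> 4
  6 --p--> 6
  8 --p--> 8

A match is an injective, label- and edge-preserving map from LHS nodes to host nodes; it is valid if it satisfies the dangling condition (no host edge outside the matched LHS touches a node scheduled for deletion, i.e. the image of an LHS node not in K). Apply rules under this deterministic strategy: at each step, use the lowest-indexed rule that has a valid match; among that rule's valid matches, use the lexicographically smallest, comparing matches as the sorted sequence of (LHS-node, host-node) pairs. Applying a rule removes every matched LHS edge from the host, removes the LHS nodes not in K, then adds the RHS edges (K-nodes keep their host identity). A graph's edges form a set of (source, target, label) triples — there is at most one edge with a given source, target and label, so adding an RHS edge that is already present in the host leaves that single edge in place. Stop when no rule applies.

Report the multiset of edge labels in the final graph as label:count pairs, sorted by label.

start.  V:9 E:3  edges: 4-p->4 6-p->6 8-p->8
1. fire R1 via {0↦0, 1↦2, 2↦4}  →  V:7 E:2  edges: 6-p->6 8-p->8
2. fire R1 via {0↦3, 1↦2, 2↦6}  →  V:5 E:1  edges: 8-p->8
3. fire R1 via {0↦5, 1↦2, 2↦8}  →  V:3 E:0  edges: ∅
final graph: no rule applies after step 3
NF edges: []

Answer: (no edges)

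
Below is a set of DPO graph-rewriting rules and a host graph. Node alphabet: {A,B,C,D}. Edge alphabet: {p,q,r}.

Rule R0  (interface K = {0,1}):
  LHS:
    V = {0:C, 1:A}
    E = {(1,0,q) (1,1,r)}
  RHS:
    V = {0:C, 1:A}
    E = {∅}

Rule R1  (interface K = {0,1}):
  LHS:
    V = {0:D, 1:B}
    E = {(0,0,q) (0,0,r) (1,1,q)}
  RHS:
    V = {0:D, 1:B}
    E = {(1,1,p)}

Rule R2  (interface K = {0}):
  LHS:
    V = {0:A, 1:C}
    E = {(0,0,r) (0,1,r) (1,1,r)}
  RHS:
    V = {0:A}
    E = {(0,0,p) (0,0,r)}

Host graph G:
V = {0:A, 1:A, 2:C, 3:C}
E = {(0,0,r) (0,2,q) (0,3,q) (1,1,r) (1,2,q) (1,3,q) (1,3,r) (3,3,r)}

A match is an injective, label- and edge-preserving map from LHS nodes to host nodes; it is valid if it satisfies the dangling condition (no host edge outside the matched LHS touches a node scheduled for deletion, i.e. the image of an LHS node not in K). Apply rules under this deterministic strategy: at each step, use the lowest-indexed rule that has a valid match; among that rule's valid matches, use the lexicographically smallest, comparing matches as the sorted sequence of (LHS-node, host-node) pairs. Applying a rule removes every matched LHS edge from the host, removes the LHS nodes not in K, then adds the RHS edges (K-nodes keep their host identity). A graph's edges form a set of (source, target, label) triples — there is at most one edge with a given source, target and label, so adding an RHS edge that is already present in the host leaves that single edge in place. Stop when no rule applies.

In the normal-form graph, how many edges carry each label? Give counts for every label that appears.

Answer: q:2 r:2

Rewrite trace:
initial: |V|=4 |E|=8  E = 0-r->0 0-q->2 0-q->3 1-r->1 1-q->2 1-q->3 1-r->3 3-r->3
step 1: apply R0 at {0↦2, 1↦0}  → |V|=4 |E|=6  E = 0-q->3 1-r->1 1-q->2 1-q->3 1-r->3 3-r->3
step 2: apply R0 at {0↦2, 1↦1}  → |V|=4 |E|=4  E = 0-q->3 1-q->3 1-r->3 3-r->3
normal form: no rule applies after step 2
NF edges: [(0, 3, 'q'), (1, 3, 'q'), (1, 3, 'r'), (3, 3, 'r')]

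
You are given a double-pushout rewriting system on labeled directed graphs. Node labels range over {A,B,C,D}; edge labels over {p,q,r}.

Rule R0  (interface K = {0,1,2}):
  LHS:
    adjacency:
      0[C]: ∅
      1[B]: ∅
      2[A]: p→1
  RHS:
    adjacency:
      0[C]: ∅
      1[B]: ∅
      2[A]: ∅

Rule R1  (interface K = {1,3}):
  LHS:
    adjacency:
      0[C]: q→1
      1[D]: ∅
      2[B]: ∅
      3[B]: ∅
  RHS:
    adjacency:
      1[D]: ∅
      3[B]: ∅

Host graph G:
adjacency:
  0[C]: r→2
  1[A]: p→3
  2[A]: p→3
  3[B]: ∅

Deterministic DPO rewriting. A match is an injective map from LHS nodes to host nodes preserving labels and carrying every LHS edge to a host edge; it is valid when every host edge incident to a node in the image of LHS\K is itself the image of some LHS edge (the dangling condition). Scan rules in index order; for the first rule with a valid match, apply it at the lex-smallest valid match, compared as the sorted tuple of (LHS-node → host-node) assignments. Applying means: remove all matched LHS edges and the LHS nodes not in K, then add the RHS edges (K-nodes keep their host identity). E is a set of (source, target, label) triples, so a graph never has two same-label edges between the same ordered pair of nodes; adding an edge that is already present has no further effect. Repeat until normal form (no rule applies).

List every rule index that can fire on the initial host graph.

Answer: [R0]

Steps:
R0: 2 valid matches — {0↦0, 1↦3, 2↦1}, {0↦0, 1↦3, 2↦2}
R1: no valid match — LHS pattern not found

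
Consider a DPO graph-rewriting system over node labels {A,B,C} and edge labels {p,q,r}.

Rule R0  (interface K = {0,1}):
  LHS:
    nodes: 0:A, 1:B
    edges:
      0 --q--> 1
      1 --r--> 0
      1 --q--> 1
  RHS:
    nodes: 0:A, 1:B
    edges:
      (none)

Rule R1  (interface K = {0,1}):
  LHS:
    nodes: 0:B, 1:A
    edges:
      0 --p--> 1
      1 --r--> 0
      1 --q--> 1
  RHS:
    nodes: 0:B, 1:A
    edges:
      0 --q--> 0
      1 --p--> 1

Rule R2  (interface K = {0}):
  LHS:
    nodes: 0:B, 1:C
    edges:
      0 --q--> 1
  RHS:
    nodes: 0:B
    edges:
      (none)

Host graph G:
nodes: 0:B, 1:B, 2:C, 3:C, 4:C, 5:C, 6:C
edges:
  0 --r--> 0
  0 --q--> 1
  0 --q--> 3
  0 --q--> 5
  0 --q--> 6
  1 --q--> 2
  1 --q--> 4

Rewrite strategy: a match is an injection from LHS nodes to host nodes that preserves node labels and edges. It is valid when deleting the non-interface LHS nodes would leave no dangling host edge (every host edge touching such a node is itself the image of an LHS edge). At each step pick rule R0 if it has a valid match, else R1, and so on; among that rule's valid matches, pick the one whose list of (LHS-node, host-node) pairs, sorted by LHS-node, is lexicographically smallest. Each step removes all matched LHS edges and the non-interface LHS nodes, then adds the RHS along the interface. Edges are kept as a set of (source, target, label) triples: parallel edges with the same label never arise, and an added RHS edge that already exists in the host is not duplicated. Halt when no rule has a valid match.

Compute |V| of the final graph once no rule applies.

start.  V:7 E:7  edges: 0-r->0 0-q->1 0-q->3 0-q->5 0-q->6 1-q->2 1-q->4
1. fire R2 via {0↦0, 1↦3}  →  V:6 E:6  edges: 0-r->0 0-q->1 0-q->5 0-q->6 1-q->2 1-q->4
2. fire R2 via {0↦0, 1↦5}  →  V:5 E:5  edges: 0-r->0 0-q->1 0-q->6 1-q->2 1-q->4
3. fire R2 via {0↦0, 1↦6}  →  V:4 E:4  edges: 0-r->0 0-q->1 1-q->2 1-q->4
4. fire R2 via {0↦1, 1↦2}  →  V:3 E:3  edges: 0-r->0 0-q->1 1-q->4
5. fire R2 via {0↦1, 1↦4}  →  V:2 E:2  edges: 0-r->0 0-q->1
halt: no rule applies after step 5
NF nodes: {0:B, 1:B}

Answer: 2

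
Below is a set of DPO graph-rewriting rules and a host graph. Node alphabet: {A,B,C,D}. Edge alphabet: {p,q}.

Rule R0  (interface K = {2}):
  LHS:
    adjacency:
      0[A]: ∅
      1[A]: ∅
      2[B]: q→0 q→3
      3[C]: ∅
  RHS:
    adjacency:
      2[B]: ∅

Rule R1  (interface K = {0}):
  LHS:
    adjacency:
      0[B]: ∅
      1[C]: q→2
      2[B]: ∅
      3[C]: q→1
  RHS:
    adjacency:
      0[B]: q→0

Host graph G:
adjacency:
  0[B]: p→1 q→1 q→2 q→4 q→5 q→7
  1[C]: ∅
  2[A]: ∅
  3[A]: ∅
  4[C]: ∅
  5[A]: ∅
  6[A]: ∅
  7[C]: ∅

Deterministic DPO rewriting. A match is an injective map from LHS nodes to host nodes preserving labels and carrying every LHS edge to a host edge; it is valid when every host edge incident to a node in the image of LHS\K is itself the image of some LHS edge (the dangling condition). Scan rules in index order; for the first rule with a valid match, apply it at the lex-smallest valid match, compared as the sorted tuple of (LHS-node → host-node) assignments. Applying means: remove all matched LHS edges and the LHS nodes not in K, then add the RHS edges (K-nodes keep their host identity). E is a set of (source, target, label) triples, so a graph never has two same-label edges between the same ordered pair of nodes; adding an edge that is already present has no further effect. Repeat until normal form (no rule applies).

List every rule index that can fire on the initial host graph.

R0: 8 valid matches — {0↦2, 1↦3, 2↦0, 3↦4}, {0↦2, 1↦3, 2↦0, 3↦7}, {0↦2, 1↦6, 2↦0, 3↦4} (+5 more)
R1: no valid match — LHS pattern not found

Answer: [R0]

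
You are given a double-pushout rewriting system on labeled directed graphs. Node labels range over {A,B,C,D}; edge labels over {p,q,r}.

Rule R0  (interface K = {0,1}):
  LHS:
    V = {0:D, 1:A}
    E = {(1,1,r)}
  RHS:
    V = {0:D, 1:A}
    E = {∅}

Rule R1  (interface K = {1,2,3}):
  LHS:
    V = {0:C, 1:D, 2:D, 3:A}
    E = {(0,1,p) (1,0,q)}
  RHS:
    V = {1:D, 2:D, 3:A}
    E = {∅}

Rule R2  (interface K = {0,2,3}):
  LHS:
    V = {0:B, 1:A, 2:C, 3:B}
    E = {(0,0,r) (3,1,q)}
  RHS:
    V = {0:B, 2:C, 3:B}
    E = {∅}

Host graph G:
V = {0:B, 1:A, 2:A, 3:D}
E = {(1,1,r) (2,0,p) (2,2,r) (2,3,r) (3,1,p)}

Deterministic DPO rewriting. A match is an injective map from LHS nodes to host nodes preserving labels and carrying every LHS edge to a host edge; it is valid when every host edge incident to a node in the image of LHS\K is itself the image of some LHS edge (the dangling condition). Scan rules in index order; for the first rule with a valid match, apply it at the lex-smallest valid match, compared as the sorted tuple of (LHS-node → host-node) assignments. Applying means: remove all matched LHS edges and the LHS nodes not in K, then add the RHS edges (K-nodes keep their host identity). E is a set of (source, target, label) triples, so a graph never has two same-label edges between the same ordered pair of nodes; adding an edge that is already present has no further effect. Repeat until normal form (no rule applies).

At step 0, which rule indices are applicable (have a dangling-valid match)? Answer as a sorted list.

Answer: [R0]

Steps:
R0: 2 valid matches — {0↦3, 1↦1}, {0↦3, 1↦2}
R1: no valid match — LHS pattern not found
R2: no valid match — LHS pattern not found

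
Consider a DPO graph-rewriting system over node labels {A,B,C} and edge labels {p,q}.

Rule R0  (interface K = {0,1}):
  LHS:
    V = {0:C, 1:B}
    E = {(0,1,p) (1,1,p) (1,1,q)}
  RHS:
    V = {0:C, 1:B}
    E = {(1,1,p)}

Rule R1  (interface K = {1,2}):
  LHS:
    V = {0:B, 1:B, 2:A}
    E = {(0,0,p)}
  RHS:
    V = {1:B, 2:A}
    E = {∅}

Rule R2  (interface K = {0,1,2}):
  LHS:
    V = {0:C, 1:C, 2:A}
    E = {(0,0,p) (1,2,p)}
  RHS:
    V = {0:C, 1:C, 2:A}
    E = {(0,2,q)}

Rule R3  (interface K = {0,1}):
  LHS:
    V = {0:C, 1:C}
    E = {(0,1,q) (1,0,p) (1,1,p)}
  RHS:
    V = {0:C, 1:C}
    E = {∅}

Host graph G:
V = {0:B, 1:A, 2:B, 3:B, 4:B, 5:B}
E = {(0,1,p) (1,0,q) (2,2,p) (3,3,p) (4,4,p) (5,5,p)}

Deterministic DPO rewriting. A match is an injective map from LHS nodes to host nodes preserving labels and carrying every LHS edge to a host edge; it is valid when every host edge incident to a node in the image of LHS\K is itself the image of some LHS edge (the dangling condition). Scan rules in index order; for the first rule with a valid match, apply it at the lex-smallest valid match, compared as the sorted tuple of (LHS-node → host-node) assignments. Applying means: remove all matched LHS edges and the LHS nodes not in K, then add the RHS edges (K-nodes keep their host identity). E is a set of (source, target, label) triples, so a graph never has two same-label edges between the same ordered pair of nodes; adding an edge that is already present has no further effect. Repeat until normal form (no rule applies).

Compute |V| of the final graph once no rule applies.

start.  V:6 E:6  edges: 0-p->1 1-q->0 2-p->2 3-p->3 4-p->4 5-p->5
1. fire R1 via {0↦2, 1↦0, 2↦1}  →  V:5 E:5  edges: 0-p->1 1-q->0 3-p->3 4-p->4 5-p->5
2. fire R1 via {0↦3, 1↦0, 2↦1}  →  V:4 E:4  edges: 0-p->1 1-q->0 4-p->4 5-p->5
3. fire R1 via {0↦4, 1↦0, 2↦1}  →  V:3 E:3  edges: 0-p->1 1-q->0 5-p->5
4. fire R1 via {0↦5, 1↦0, 2↦1}  →  V:2 E:2  edges: 0-p->1 1-q->0
halt: no rule applies after step 4
NF nodes: {0:B, 1:A}

Answer: 2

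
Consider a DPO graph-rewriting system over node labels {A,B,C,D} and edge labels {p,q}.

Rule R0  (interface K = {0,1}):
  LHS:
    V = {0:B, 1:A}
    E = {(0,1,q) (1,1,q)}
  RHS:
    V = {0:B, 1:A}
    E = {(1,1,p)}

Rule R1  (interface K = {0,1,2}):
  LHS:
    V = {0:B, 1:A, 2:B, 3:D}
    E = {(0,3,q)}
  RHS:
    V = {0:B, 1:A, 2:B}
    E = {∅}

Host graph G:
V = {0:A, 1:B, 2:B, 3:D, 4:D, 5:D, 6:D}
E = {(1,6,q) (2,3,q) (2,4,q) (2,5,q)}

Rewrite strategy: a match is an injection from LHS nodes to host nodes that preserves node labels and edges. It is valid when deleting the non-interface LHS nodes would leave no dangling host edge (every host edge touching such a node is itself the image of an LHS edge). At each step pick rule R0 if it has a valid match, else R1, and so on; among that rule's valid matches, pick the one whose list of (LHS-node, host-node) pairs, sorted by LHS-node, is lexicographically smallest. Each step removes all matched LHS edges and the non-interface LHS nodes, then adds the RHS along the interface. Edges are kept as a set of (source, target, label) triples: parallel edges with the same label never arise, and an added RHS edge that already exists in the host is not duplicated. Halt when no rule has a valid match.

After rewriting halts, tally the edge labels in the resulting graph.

initial: |V|=7 |E|=4  E = 1-q->6 2-q->3 2-q->4 2-q->5
step 1: apply R1 at {0↦1, 1↦0, 2↦2, 3↦6}  → |V|=6 |E|=3  E = 2-q->3 2-q->4 2-q->5
step 2: apply R1 at {0↦2, 1↦0, 2↦1, 3↦3}  → |V|=5 |E|=2  E = 2-q->4 2-q->5
step 3: apply R1 at {0↦2, 1↦0, 2↦1, 3↦4}  → |V|=4 |E|=1  E = 2-q->5
step 4: apply R1 at {0↦2, 1↦0, 2↦1, 3↦5}  → |V|=3 |E|=0  E = ∅
halt: no rule applies after step 4
NF edges: []

Answer: (no edges)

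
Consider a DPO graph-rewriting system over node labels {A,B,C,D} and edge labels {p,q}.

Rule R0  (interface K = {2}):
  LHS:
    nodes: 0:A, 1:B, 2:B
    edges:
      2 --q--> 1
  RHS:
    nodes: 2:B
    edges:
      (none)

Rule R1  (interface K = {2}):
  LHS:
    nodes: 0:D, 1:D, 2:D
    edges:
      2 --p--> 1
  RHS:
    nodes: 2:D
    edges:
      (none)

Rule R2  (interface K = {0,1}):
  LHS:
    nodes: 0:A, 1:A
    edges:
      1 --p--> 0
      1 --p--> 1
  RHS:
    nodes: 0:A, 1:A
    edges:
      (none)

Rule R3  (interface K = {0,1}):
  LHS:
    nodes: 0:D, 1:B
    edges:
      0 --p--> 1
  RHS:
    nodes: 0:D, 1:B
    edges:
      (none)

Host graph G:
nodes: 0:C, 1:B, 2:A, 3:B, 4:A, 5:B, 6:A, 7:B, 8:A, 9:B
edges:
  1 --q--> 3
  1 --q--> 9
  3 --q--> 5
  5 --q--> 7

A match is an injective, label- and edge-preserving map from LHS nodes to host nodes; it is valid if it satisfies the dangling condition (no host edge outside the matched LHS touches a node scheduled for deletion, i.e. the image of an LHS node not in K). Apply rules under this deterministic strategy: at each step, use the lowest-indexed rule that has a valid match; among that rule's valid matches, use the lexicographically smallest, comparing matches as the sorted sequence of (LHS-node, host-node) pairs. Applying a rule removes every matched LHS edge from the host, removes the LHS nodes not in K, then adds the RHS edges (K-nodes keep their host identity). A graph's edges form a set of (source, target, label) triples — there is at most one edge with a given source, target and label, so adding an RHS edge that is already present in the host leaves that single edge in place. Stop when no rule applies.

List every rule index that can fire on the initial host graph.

Answer: [R0]

Steps:
R0: 8 valid matches — {0↦2, 1↦7, 2↦5}, {0↦2, 1↦9, 2↦1}, {0↦4, 1↦7, 2↦5} (+5 more)
R1: no valid match — LHS pattern not found
R2: no valid match — LHS pattern not found
R3: no valid match — LHS pattern not found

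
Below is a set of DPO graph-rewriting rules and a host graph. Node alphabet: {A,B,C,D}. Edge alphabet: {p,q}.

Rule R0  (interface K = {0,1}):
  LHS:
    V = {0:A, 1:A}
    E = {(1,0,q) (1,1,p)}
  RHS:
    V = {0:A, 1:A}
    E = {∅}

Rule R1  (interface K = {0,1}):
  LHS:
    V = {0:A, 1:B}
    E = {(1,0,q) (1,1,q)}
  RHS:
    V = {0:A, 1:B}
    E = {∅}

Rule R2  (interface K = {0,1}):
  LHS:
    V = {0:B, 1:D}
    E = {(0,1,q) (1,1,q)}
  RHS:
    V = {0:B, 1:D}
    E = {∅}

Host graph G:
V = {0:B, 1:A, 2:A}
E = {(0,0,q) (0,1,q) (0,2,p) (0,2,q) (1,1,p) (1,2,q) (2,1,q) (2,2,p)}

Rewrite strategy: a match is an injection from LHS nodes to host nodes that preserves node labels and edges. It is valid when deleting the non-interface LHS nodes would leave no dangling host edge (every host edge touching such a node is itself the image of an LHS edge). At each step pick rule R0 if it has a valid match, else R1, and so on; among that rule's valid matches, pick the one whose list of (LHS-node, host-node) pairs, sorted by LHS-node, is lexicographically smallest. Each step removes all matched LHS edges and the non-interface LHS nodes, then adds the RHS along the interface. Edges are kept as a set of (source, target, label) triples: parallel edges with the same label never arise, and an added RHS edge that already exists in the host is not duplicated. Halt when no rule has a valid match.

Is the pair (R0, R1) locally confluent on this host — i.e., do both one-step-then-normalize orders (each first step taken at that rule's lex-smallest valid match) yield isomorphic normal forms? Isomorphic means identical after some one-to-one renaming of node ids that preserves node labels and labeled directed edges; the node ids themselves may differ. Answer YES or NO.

Answer: YES

Steps:
branch R0-first: apply at {0↦1, 1↦2} → |E|=6, then 2 more step(s) → NF |V|=3 |E|=2 V={0:B, 1:A, 2:A} E=0-p->2 0-q->2
branch R1-first: apply at {0↦1, 1↦0} → |E|=6, then 2 more step(s) → NF |V|=3 |E|=2 V={0:B, 1:A, 2:A} E=0-p->2 0-q->2
graphs isomorphic (equal up to label-preserving node renaming)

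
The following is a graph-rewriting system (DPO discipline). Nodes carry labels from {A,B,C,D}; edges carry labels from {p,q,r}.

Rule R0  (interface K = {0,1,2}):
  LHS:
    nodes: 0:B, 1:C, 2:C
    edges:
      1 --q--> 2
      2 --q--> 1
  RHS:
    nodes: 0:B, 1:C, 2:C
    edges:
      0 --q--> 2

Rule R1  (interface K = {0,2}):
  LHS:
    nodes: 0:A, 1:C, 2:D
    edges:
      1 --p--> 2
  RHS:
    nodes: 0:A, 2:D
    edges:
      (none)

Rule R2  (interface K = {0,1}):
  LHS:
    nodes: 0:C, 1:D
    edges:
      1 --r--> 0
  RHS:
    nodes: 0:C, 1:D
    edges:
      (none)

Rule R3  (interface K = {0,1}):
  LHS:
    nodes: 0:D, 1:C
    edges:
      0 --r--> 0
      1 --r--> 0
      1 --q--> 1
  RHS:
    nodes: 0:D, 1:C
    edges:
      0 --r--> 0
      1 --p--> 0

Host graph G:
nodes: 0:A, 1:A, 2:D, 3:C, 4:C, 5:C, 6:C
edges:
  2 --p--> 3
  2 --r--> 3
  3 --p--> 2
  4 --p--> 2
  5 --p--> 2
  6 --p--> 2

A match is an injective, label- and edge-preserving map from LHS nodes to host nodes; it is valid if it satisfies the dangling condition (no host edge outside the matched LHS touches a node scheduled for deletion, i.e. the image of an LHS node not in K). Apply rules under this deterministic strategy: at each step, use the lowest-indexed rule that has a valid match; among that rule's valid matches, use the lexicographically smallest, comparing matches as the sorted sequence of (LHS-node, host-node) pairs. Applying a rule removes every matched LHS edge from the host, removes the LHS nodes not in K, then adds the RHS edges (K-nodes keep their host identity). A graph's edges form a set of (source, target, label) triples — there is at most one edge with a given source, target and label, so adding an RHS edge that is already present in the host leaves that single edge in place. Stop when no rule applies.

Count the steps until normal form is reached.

Answer: 4

Steps:
start.  V:7 E:6  edges: 2-p->3 2-r->3 3-p->2 4-p->2 5-p->2 6-p->2
1. fire R1 via {0↦0, 1↦4, 2↦2}  →  V:6 E:5  edges: 2-p->3 2-r->3 3-p->2 5-p->2 6-p->2
2. fire R1 via {0↦0, 1↦5, 2↦2}  →  V:5 E:4  edges: 2-p->3 2-r->3 3-p->2 6-p->2
3. fire R1 via {0↦0, 1↦6, 2↦2}  →  V:4 E:3  edges: 2-p->3 2-r->3 3-p->2
4. fire R2 via {0↦3, 1↦2}  →  V:4 E:2  edges: 2-p->3 3-p->2
final graph: no rule applies after step 4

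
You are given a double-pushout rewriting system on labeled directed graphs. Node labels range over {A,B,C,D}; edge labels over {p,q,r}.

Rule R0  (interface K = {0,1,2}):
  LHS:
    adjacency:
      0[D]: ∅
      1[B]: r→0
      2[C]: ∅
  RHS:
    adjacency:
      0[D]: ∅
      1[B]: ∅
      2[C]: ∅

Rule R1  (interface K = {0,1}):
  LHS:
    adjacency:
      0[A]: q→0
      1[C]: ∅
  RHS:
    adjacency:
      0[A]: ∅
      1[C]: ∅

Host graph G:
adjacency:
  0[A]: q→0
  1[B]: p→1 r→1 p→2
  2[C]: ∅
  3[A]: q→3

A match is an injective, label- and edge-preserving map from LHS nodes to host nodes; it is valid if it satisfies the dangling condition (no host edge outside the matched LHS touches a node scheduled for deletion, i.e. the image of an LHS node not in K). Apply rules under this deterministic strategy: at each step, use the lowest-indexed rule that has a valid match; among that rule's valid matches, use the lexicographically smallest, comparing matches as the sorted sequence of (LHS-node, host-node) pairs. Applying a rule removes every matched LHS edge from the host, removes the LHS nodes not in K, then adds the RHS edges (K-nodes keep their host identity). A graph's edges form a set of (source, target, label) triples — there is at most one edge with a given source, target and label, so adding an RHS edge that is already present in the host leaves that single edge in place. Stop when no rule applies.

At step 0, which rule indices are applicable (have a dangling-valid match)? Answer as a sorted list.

Answer: [R1]

Steps:
R0: no valid match — LHS pattern not found
R1: 2 valid matches — {0↦0, 1↦2}, {0↦3, 1↦2}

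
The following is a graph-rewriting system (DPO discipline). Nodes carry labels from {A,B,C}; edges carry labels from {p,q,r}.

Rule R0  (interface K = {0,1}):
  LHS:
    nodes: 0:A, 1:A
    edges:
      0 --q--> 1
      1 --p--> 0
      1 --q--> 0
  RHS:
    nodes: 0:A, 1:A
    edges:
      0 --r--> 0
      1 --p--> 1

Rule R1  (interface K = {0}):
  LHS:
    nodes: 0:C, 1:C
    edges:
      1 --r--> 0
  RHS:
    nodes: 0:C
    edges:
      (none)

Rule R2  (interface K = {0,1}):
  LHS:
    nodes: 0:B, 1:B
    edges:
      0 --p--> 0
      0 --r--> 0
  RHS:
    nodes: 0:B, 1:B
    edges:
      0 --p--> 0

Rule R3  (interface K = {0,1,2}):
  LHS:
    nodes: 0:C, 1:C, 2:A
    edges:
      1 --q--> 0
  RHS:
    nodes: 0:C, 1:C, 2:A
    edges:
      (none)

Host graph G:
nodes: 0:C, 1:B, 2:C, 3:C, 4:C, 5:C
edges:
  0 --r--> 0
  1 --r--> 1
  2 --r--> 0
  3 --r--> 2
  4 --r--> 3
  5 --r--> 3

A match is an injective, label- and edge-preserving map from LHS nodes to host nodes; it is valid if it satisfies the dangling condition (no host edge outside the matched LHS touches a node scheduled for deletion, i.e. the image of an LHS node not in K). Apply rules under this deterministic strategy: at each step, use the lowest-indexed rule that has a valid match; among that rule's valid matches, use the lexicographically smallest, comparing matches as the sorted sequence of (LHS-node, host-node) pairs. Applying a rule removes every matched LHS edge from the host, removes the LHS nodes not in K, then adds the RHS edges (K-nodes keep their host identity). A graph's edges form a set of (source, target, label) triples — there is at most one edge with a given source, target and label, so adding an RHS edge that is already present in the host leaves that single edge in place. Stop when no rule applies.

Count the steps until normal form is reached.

start.  V:6 E:6  edges: 0-r->0 1-r->1 2-r->0 3-r->2 4-r->3 5-r->3
1. fire R1 via {0↦3, 1↦4}  →  V:5 E:5  edges: 0-r->0 1-r->1 2-r->0 3-r->2 5-r->3
2. fire R1 via {0↦3, 1↦5}  →  V:4 E:4  edges: 0-r->0 1-r->1 2-r->0 3-r->2
3. fire R1 via {0↦2, 1↦3}  →  V:3 E:3  edges: 0-r->0 1-r->1 2-r->0
4. fire R1 via {0↦0, 1↦2}  →  V:2 E:2  edges: 0-r->0 1-r->1
halt: no rule applies after step 4

Answer: 4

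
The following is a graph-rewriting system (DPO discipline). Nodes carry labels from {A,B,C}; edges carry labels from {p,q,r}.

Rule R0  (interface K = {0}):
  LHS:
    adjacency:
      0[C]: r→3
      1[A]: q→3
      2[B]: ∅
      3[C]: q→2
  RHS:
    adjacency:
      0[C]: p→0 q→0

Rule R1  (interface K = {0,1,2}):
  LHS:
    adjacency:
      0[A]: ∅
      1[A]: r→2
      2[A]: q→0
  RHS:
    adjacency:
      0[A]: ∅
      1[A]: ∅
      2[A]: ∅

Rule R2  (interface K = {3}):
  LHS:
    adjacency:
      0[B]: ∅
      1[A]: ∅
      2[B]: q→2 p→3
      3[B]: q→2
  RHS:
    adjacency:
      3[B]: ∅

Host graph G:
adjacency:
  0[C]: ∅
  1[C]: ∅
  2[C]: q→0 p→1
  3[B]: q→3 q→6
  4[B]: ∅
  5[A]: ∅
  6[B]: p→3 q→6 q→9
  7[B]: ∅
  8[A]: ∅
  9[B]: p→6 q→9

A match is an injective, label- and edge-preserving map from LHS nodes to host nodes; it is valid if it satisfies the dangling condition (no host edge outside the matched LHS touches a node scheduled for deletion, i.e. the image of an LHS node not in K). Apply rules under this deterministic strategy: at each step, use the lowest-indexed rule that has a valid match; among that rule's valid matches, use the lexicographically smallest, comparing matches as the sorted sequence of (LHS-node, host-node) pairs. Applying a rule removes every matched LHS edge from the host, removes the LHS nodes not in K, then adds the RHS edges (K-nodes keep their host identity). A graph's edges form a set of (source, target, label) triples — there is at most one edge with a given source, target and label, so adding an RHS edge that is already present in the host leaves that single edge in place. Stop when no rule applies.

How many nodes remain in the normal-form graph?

Answer: 4

Rewrite trace:
initial: |V|=10 |E|=9  E = 2-q->0 2-p->1 3-q->3 3-q->6 6-p->3 6-q->6 6-q->9 9-p->6 9-q->9
step 1: apply R2 at {0↦4, 1↦5, 2↦9, 3↦6}  → |V|=7 |E|=6  E = 2-q->0 2-p->1 3-q->3 3-q->6 6-p->3 6-q->6
step 2: apply R2 at {0↦7, 1↦8, 2↦6, 3↦3}  → |V|=4 |E|=3  E = 2-q->0 2-p->1 3-q->3
halt: no rule applies after step 2
NF nodes: {0:C, 1:C, 2:C, 3:B}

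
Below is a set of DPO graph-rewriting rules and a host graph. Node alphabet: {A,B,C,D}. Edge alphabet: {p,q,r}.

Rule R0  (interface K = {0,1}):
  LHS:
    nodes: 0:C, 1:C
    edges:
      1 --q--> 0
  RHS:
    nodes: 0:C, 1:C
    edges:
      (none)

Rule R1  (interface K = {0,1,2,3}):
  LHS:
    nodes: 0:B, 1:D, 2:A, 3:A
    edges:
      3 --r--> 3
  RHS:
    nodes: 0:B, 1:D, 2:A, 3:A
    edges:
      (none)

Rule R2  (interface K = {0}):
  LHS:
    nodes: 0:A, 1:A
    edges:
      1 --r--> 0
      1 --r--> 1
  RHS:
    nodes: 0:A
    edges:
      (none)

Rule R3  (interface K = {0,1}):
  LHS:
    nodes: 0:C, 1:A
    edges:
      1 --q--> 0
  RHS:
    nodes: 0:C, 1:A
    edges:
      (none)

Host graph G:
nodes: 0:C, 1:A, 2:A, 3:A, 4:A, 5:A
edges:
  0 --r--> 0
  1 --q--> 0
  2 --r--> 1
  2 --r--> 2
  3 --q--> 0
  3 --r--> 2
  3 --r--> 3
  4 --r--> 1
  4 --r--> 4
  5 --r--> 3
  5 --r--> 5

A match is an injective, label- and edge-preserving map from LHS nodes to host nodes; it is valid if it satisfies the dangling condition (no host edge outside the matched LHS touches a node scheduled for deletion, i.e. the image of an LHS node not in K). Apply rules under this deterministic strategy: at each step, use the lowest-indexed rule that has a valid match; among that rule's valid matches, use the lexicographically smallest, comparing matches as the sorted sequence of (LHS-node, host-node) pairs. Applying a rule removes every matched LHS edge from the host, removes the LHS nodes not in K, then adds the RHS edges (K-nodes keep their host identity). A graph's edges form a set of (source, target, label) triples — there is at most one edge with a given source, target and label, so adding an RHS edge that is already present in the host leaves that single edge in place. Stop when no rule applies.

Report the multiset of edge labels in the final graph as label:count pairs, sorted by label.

Answer: r:1

Derivation:
initial: |V|=6 |E|=11  E = 0-r->0 1-q->0 2-r->1 2-r->2 3-q->0 3-r->2 3-r->3 4-r->1 4-r->4 5-r->3 5-r->5
step 1: apply R2 at {0↦1, 1↦4}  → |V|=5 |E|=9  E = 0-r->0 1-q->0 2-r->1 2-r->2 3-q->0 3-r->2 3-r->3 5-r->3 5-r->5
step 2: apply R2 at {0↦3, 1↦5}  → |V|=4 |E|=7  E = 0-r->0 1-q->0 2-r->1 2-r->2 3-q->0 3-r->2 3-r->3
step 3: apply R3 at {0↦0, 1↦1}  → |V|=4 |E|=6  E = 0-r->0 2-r->1 2-r->2 3-q->0 3-r->2 3-r->3
step 4: apply R3 at {0↦0, 1↦3}  → |V|=4 |E|=5  E = 0-r->0 2-r->1 2-r->2 3-r->2 3-r->3
step 5: apply R2 at {0↦2, 1↦3}  → |V|=3 |E|=3  E = 0-r->0 2-r->1 2-r->2
step 6: apply R2 at {0↦1, 1↦2}  → |V|=2 |E|=1  E = 0-r->0
normal form: no rule applies after step 6
NF edges: [(0, 0, 'r')]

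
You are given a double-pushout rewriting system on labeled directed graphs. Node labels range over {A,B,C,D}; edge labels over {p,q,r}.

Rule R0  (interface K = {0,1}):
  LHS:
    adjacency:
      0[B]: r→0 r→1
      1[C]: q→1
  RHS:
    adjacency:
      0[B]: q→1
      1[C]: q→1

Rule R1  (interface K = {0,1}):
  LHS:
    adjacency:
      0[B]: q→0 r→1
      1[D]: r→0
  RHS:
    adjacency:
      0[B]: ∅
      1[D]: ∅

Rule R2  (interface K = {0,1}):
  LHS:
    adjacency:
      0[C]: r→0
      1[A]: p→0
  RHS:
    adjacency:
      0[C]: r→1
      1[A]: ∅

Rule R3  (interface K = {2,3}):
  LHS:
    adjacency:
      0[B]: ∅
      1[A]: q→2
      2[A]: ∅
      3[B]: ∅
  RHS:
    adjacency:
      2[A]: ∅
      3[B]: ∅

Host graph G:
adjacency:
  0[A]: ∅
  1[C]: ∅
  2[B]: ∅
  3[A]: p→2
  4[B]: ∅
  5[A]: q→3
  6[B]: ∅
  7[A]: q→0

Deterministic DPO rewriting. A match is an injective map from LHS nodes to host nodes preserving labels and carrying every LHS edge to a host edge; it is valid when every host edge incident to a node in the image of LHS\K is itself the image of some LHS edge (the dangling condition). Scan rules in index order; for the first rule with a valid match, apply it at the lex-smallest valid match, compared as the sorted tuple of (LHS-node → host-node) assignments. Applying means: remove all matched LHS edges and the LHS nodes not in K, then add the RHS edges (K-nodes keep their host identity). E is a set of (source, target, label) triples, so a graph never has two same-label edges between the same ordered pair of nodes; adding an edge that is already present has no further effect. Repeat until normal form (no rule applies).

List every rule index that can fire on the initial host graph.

R0: no valid match — LHS pattern not found
R1: no valid match — LHS pattern not found
R2: no valid match — LHS pattern not found
R3: 8 valid matches — {0↦4, 1↦5, 2↦3, 3↦2}, {0↦4, 1↦5, 2↦3, 3↦6}, {0↦4, 1↦7, 2↦0, 3↦2} (+5 more)

Answer: [R3]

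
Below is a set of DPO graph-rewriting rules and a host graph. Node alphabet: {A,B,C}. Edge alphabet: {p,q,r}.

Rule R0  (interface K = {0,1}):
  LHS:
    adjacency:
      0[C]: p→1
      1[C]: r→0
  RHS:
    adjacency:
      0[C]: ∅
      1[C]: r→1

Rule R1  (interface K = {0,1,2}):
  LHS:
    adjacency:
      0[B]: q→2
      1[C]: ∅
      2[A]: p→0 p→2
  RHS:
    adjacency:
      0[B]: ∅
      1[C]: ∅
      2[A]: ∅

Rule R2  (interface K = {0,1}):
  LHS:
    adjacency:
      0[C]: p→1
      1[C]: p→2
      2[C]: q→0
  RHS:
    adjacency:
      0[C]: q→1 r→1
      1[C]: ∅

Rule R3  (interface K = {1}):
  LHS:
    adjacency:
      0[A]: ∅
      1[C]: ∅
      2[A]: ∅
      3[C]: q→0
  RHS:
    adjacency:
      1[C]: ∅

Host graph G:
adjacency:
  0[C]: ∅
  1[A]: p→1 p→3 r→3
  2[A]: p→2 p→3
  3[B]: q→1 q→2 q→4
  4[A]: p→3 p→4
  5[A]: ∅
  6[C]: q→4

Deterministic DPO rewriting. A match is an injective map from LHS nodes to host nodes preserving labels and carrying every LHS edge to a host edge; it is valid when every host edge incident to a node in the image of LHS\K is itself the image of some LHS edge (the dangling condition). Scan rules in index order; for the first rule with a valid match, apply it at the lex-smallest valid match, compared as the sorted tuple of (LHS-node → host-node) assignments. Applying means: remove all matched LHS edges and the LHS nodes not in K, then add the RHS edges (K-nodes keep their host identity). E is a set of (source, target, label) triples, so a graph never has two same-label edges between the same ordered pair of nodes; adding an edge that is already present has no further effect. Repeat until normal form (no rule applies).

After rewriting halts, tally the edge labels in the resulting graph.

Answer: r:1

Derivation:
[0] host  ⇒  7 nodes, 11 edges  {1-p->1 1-p->3 1-r->3 2-p->2 2-p->3 3-q->1 3-q->2 3-q->4 4-p->3 4-p->4 6-q->4}
[1] R1 @ {0↦3, 1↦0, 2↦1}  ⇒  7 nodes, 8 edges  {1-r->3 2-p->2 2-p->3 3-q->2 3-q->4 4-p->3 4-p->4 6-q->4}
[2] R1 @ {0↦3, 1↦0, 2↦2}  ⇒  7 nodes, 5 edges  {1-r->3 3-q->4 4-p->3 4-p->4 6-q->4}
[3] R1 @ {0↦3, 1↦0, 2↦4}  ⇒  7 nodes, 2 edges  {1-r->3 6-q->4}
[4] R3 @ {0↦4, 1↦0, 2↦2, 3↦6}  ⇒  4 nodes, 1 edges  {1-r->3}
final graph: no rule applies after step 4
NF edges: [(1, 3, 'r')]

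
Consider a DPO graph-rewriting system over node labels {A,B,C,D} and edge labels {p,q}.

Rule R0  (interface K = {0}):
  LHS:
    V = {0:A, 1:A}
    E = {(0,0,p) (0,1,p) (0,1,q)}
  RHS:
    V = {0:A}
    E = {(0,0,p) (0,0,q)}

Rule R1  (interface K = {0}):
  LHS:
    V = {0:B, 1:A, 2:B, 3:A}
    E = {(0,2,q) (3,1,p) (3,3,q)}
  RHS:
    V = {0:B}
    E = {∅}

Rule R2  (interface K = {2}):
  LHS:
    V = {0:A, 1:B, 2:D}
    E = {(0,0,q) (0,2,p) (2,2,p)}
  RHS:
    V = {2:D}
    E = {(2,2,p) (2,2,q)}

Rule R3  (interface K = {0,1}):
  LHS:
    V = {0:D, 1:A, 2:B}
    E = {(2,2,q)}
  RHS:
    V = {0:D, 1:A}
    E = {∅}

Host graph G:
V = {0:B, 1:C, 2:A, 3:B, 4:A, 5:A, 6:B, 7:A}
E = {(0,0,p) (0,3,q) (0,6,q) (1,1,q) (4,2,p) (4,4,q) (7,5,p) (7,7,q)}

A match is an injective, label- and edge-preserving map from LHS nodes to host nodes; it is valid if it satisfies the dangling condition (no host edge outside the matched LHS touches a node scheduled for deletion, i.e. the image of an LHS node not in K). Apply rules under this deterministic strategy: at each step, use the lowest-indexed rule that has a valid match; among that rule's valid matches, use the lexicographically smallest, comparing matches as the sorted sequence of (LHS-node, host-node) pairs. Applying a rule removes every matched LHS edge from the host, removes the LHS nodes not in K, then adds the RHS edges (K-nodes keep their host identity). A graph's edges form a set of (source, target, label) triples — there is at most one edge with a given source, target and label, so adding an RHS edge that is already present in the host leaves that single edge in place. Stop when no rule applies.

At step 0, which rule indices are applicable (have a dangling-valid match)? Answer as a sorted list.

R0: no valid match — LHS pattern not found
R1: 4 valid matches — {0↦0, 1↦2, 2↦3, 3↦4}, {0↦0, 1↦2, 2↦6, 3↦4}, {0↦0, 1↦5, 2↦3, 3↦7} (+1 more)
R2: no valid match — LHS pattern not found
R3: no valid match — LHS pattern not found

Answer: [R1]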